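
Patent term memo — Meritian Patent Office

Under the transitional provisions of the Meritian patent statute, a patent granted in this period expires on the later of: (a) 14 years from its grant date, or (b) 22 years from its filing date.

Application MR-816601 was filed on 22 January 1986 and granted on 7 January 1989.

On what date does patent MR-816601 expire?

(a) grant + 14 years → 7 January 2003.
(b) filing + 22 years → 22 January 2008.
Later of the two: 22 January 2008.

January 22, 2008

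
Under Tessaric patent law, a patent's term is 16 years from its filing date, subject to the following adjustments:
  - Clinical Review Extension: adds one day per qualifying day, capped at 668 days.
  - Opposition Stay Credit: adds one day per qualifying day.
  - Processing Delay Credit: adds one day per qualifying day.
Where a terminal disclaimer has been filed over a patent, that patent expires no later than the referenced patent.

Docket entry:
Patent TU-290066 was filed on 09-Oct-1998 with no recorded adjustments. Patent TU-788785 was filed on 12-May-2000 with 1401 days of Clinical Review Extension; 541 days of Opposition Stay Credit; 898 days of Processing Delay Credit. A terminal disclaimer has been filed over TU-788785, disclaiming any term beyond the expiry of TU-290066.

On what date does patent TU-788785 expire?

Natural term of TU-788785:
  Base: filing + 16 years → 12 May 2016.
  Clinical Review Extension: 1401 days claimed exceeds the 668-day cap, so +668 days → 11 March 2018.
  Opposition Stay Credit: +541 days → 3 September 2019.
  Processing Delay Credit: +898 days → 17 February 2022.
Expiry of referenced patent TU-290066:
  Base: filing + 16 years → 9 October 2014.
Terminal disclaimer: TU-788785 expires on the earlier of 17 February 2022 and 9 October 2014.

2014-10-09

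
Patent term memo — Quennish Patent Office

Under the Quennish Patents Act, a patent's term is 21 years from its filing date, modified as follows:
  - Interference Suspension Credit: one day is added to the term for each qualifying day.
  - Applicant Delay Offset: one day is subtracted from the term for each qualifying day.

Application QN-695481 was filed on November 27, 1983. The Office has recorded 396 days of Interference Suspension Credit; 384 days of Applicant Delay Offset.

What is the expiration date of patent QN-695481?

December 9, 2004

Base term: filing date + 21 years → 27 November 2004.
Interference Suspension Credit: +396 days → 28 December 2005.
Applicant Delay Offset: −384 days → 9 December 2004.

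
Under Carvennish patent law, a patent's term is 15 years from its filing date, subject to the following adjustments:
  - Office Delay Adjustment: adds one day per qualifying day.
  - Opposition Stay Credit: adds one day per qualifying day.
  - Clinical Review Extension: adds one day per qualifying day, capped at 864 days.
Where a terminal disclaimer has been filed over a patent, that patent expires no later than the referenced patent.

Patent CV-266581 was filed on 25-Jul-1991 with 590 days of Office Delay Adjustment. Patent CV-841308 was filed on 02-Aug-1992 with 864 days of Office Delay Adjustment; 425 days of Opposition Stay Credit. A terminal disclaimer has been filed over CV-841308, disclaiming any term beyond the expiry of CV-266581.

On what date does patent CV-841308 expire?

Natural term of CV-841308:
  Base: filing + 15 years → 2 August 2007.
  Office Delay Adjustment: +864 days → 13 December 2009.
  Opposition Stay Credit: +425 days → 11 February 2011.
Expiry of referenced patent CV-266581:
  Base: filing + 15 years → 25 July 2006.
  Office Delay Adjustment: +590 days → 6 March 2008.
Terminal disclaimer: CV-841308 expires on the earlier of 11 February 2011 and 6 March 2008.

March 6, 2008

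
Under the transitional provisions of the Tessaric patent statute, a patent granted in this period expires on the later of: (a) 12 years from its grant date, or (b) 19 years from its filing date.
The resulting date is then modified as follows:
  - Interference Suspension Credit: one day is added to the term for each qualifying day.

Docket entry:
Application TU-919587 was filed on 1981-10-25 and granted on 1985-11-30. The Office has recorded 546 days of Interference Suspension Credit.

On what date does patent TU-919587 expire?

April 24, 2002

(a) grant + 12 years → 30 November 1997.
(b) filing + 19 years → 25 October 2000.
Later of the two: 25 October 2000.
Interference Suspension Credit: +546 days → 24 April 2002.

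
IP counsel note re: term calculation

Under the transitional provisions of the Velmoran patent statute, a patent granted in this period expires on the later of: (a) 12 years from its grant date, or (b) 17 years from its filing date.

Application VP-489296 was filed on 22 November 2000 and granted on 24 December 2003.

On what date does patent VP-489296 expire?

November 22, 2017

(a) grant + 12 years → 24 December 2015.
(b) filing + 17 years → 22 November 2017.
Later of the two: 22 November 2017.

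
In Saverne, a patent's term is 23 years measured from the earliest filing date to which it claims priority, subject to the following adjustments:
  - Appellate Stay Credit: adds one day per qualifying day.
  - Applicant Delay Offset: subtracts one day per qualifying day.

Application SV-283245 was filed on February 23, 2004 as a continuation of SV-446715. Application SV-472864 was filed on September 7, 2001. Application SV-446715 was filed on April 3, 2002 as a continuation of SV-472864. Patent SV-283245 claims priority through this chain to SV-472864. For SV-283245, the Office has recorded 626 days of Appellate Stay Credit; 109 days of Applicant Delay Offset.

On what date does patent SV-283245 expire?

Earliest priority filing: 7 September 2001.
Base term: 7 September 2001 + 23 years → 7 September 2024.
Appellate Stay Credit: +626 days → 26 May 2026.
Applicant Delay Offset: −109 days → 6 February 2026.

February 6, 2026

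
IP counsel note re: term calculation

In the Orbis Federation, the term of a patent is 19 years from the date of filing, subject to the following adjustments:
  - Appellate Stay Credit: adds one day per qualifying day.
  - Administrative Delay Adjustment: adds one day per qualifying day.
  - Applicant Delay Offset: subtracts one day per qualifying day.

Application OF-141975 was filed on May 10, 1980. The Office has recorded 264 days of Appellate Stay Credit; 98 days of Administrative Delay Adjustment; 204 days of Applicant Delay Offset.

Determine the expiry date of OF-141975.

October 15, 1999

Base term: filing date + 19 years → 10 May 1999.
Appellate Stay Credit: +264 days → 29 January 2000.
Administrative Delay Adjustment: +98 days → 6 May 2000.
Applicant Delay Offset: −204 days → 15 October 1999.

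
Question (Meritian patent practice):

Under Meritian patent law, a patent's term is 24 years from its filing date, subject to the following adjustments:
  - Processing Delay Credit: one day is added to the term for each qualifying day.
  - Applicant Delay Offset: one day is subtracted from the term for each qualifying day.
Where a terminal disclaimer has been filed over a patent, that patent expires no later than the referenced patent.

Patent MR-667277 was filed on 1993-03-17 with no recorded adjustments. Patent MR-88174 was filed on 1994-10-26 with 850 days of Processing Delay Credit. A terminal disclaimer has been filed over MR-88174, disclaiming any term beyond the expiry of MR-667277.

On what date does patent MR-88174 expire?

March 17, 2017

Natural term of MR-88174:
  Base: filing + 24 years → 26 October 2018.
  Processing Delay Credit: +850 days → 22 February 2021.
Expiry of referenced patent MR-667277:
  Base: filing + 24 years → 17 March 2017.
Terminal disclaimer: MR-88174 expires on the earlier of 22 February 2021 and 17 March 2017.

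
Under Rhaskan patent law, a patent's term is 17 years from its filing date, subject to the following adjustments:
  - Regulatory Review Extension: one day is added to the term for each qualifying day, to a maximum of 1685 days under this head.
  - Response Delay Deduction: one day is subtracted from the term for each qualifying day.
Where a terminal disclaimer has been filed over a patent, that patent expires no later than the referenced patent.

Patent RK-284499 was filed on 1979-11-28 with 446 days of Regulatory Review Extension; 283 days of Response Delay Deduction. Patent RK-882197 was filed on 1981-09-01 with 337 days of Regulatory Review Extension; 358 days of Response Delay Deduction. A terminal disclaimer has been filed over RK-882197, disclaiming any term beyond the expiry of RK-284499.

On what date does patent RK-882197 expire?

Natural term of RK-882197:
  Base: filing + 17 years → 1 September 1998.
  Regulatory Review Extension: 337 days (within the 1685-day cap) → +337 days → 4 August 1999.
  Response Delay Deduction: −358 days → 11 August 1998.
Expiry of referenced patent RK-284499:
  Base: filing + 17 years → 28 November 1996.
  Regulatory Review Extension: 446 days (within the 1685-day cap) → +446 days → 17 February 1998.
  Response Delay Deduction: −283 days → 10 May 1997.
Terminal disclaimer: RK-882197 expires on the earlier of 11 August 1998 and 10 May 1997.

May 10, 1997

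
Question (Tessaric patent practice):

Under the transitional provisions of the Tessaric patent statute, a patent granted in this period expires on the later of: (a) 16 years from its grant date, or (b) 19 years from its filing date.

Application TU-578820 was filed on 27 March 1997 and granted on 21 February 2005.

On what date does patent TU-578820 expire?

2021-02-21

(a) grant + 16 years → 21 February 2021.
(b) filing + 19 years → 27 March 2016.
Later of the two: 21 February 2021.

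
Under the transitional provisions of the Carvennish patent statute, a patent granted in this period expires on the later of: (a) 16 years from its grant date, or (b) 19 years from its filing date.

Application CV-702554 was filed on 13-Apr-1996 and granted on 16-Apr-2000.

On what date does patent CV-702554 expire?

2016-04-16

(a) grant + 16 years → 16 April 2016.
(b) filing + 19 years → 13 April 2015.
Later of the two: 16 April 2016.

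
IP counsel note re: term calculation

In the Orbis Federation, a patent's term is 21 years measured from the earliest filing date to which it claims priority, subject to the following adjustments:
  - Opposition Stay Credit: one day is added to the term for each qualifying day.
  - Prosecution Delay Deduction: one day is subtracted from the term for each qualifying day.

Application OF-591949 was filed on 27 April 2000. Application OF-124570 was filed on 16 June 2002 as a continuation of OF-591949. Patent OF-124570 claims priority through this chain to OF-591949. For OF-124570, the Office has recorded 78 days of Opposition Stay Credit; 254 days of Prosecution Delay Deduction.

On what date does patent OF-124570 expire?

Earliest priority filing: 27 April 2000.
Base term: 27 April 2000 + 21 years → 27 April 2021.
Opposition Stay Credit: +78 days → 14 July 2021.
Prosecution Delay Deduction: −254 days → 2 November 2020.

2020-11-02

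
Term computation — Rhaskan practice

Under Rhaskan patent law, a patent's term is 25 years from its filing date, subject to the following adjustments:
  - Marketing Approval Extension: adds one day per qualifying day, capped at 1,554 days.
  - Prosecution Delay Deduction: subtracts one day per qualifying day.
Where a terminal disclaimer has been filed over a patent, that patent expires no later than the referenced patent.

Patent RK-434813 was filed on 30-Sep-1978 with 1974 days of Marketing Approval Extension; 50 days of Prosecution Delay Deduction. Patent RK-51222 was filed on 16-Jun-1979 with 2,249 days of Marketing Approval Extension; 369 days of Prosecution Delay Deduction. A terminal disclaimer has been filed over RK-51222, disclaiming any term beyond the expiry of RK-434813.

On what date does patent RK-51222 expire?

2007-09-14

Natural term of RK-51222:
  Base: filing + 25 years → 16 June 2004.
  Marketing Approval Extension: 2249 days claimed exceeds the 1554-day cap, so +1554 days → 17 September 2008.
  Prosecution Delay Deduction: −369 days → 14 September 2007.
Expiry of referenced patent RK-434813:
  Base: filing + 25 years → 30 September 2003.
  Marketing Approval Extension: 1974 days claimed exceeds the 1554-day cap, so +1554 days → 1 January 2008.
  Prosecution Delay Deduction: −50 days → 12 November 2007.
Terminal disclaimer: RK-51222 expires on the earlier of 14 September 2007 and 12 November 2007.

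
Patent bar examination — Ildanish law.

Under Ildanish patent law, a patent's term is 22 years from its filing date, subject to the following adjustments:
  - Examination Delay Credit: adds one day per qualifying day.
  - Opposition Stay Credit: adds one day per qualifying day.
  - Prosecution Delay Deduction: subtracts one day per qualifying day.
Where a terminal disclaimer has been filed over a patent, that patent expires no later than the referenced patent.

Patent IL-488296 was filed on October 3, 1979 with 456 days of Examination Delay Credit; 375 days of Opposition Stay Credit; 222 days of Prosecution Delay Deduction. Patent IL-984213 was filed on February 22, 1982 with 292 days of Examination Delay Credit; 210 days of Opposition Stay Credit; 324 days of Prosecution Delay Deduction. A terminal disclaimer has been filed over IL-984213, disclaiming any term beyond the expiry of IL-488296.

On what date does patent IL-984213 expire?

Natural term of IL-984213:
  Base: filing + 22 years → 22 February 2004.
  Examination Delay Credit: +292 days → 10 December 2004.
  Opposition Stay Credit: +210 days → 8 July 2005.
  Prosecution Delay Deduction: −324 days → 18 August 2004.
Expiry of referenced patent IL-488296:
  Base: filing + 22 years → 3 October 2001.
  Examination Delay Credit: +456 days → 2 January 2003.
  Opposition Stay Credit: +375 days → 12 January 2004.
  Prosecution Delay Deduction: −222 days → 4 June 2003.
Terminal disclaimer: IL-984213 expires on the earlier of 18 August 2004 and 4 June 2003.

2003-06-04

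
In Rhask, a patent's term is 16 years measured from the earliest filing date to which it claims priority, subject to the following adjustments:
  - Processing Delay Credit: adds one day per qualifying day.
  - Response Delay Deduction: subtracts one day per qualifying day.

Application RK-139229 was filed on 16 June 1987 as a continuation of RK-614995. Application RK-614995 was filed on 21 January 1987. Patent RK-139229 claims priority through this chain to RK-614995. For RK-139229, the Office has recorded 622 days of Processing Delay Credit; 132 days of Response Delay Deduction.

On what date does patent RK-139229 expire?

May 25, 2004

Earliest priority filing: 21 January 1987.
Base term: 21 January 1987 + 16 years → 21 January 2003.
Processing Delay Credit: +622 days → 4 October 2004.
Response Delay Deduction: −132 days → 25 May 2004.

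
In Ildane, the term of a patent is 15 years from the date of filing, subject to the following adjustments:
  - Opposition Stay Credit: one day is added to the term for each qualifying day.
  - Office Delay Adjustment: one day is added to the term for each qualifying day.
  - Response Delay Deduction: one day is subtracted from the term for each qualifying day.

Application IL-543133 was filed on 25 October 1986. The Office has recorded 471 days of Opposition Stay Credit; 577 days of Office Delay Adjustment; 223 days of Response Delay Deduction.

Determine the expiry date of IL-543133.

January 28, 2004

Base term: filing date + 15 years → 25 October 2001.
Opposition Stay Credit: +471 days → 8 February 2003.
Office Delay Adjustment: +577 days → 7 September 2004.
Response Delay Deduction: −223 days → 28 January 2004.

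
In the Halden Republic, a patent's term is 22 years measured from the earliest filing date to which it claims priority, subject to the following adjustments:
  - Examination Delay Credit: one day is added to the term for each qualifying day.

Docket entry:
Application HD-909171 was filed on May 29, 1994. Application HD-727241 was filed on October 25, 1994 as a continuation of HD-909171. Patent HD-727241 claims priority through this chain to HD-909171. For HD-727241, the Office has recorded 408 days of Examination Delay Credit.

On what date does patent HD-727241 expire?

July 11, 2017

Earliest priority filing: 29 May 1994.
Base term: 29 May 1994 + 22 years → 29 May 2016.
Examination Delay Credit: +408 days → 11 July 2017.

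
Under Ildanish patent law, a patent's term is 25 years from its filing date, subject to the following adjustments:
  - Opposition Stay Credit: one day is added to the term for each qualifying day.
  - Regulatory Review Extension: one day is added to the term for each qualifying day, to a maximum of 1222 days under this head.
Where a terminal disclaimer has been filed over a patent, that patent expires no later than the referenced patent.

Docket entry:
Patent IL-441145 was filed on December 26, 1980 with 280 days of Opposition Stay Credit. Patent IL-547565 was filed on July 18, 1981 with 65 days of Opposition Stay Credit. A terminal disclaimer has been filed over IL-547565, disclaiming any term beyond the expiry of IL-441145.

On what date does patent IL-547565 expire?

September 21, 2006

Natural term of IL-547565:
  Base: filing + 25 years → 18 July 2006.
  Opposition Stay Credit: +65 days → 21 September 2006.
Expiry of referenced patent IL-441145:
  Base: filing + 25 years → 26 December 2005.
  Opposition Stay Credit: +280 days → 2 October 2006.
Terminal disclaimer: IL-547565 expires on the earlier of 21 September 2006 and 2 October 2006.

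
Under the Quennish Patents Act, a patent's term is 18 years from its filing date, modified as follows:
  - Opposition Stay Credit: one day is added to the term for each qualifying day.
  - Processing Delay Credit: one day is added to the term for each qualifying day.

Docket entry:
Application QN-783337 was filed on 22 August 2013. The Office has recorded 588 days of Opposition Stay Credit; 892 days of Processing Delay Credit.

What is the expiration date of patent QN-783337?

Base term: filing date + 18 years → 22 August 2031.
Opposition Stay Credit: +588 days → 1 April 2033.
Processing Delay Credit: +892 days → 10 September 2035.

2035-09-10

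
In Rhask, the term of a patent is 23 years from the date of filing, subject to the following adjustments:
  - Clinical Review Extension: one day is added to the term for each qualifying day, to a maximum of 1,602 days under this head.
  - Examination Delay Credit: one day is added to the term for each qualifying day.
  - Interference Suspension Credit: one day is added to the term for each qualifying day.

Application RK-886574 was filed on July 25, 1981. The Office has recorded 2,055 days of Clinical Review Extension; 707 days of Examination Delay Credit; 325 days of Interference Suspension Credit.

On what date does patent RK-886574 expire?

Base term: filing date + 23 years → 25 July 2004.
Clinical Review Extension: 2055 days claimed exceeds the 1602-day cap, so +1602 days → 13 December 2008.
Examination Delay Credit: +707 days → 20 November 2010.
Interference Suspension Credit: +325 days → 11 October 2011.

October 11, 2011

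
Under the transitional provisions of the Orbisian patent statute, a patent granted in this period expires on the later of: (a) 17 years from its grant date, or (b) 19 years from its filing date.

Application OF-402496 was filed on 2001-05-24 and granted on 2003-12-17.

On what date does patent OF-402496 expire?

(a) grant + 17 years → 17 December 2020.
(b) filing + 19 years → 24 May 2020.
Later of the two: 17 December 2020.

December 17, 2020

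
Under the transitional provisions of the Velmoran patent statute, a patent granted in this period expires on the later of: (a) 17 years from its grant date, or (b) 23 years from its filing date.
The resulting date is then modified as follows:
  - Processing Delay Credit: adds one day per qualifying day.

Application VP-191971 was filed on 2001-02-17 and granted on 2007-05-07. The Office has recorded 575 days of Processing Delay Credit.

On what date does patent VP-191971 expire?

(a) grant + 17 years → 7 May 2024.
(b) filing + 23 years → 17 February 2024.
Later of the two: 7 May 2024.
Processing Delay Credit: +575 days → 3 December 2025.

December 3, 2025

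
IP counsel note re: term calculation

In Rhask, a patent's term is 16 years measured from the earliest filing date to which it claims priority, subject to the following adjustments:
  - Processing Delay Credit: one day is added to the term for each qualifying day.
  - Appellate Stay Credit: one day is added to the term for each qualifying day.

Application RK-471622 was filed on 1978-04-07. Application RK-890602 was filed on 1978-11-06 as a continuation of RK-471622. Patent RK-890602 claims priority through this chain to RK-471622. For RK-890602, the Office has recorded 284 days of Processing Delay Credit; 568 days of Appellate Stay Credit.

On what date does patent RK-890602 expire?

1996-08-06

Earliest priority filing: 7 April 1978.
Base term: 7 April 1978 + 16 years → 7 April 1994.
Processing Delay Credit: +284 days → 16 January 1995.
Appellate Stay Credit: +568 days → 6 August 1996.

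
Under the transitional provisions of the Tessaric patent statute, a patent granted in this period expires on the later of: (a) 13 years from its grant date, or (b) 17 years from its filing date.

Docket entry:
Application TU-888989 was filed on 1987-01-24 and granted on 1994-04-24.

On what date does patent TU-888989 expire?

(a) grant + 13 years → 24 April 2007.
(b) filing + 17 years → 24 January 2004.
Later of the two: 24 April 2007.

April 24, 2007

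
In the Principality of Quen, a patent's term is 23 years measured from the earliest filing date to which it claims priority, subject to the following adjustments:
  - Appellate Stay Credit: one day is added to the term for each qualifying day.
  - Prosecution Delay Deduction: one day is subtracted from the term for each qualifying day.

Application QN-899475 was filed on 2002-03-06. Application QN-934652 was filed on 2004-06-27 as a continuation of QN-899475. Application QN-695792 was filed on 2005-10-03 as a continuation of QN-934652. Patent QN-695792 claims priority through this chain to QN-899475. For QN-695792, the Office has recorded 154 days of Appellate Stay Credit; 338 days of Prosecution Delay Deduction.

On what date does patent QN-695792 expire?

Earliest priority filing: 6 March 2002.
Base term: 6 March 2002 + 23 years → 6 March 2025.
Appellate Stay Credit: +154 days → 7 August 2025.
Prosecution Delay Deduction: −338 days → 3 September 2024.

2024-09-03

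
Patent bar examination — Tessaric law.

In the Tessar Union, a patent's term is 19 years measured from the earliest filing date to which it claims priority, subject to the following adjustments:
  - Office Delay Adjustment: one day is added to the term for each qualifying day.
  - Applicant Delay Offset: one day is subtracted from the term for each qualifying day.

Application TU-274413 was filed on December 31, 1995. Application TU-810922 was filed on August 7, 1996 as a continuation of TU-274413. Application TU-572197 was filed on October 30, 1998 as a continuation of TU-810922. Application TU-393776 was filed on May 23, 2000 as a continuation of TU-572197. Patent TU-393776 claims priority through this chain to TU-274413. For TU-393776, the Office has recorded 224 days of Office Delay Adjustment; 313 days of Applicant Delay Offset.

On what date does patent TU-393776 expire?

Earliest priority filing: 31 December 1995.
Base term: 31 December 1995 + 19 years → 31 December 2014.
Office Delay Adjustment: +224 days → 12 August 2015.
Applicant Delay Offset: −313 days → 3 October 2014.

October 3, 2014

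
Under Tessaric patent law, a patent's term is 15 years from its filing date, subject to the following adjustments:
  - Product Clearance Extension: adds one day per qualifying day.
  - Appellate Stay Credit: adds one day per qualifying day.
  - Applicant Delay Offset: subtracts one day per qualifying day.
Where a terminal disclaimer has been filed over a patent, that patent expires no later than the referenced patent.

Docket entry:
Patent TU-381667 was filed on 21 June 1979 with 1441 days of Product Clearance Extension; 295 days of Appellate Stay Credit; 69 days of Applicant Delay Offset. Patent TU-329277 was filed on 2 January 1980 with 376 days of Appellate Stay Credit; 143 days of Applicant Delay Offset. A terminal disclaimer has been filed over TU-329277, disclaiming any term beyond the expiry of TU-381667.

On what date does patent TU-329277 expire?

August 23, 1995

Natural term of TU-329277:
  Base: filing + 15 years → 2 January 1995.
  Appellate Stay Credit: +376 days → 13 January 1996.
  Applicant Delay Offset: −143 days → 23 August 1995.
Expiry of referenced patent TU-381667:
  Base: filing + 15 years → 21 June 1994.
  Product Clearance Extension: +1441 days → 1 June 1998.
  Appellate Stay Credit: +295 days → 23 March 1999.
  Applicant Delay Offset: −69 days → 13 January 1999.
Terminal disclaimer: TU-329277 expires on the earlier of 23 August 1995 and 13 January 1999.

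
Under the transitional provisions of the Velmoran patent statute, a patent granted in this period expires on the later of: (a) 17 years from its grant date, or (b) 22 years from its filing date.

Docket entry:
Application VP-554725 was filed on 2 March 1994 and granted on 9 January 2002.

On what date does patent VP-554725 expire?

2019-01-09

(a) grant + 17 years → 9 January 2019.
(b) filing + 22 years → 2 March 2016.
Later of the two: 9 January 2019.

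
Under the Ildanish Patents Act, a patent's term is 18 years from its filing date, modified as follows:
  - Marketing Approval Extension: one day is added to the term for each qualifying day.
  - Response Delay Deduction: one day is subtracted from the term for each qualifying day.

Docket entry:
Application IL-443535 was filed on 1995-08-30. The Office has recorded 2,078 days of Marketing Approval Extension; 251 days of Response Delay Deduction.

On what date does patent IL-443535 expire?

2018-08-31

Base term: filing date + 18 years → 30 August 2013.
Marketing Approval Extension: +2078 days → 9 May 2019.
Response Delay Deduction: −251 days → 31 August 2018.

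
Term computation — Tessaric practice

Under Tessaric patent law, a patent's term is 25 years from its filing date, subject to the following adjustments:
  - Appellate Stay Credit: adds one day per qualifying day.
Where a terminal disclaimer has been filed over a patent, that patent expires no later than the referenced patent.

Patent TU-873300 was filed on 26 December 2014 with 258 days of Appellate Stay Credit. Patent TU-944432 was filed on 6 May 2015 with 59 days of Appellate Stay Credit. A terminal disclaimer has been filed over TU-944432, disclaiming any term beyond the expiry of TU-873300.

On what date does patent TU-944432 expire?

2040-07-04

Natural term of TU-944432:
  Base: filing + 25 years → 6 May 2040.
  Appellate Stay Credit: +59 days → 4 July 2040.
Expiry of referenced patent TU-873300:
  Base: filing + 25 years → 26 December 2039.
  Appellate Stay Credit: +258 days → 9 September 2040.
Terminal disclaimer: TU-944432 expires on the earlier of 4 July 2040 and 9 September 2040.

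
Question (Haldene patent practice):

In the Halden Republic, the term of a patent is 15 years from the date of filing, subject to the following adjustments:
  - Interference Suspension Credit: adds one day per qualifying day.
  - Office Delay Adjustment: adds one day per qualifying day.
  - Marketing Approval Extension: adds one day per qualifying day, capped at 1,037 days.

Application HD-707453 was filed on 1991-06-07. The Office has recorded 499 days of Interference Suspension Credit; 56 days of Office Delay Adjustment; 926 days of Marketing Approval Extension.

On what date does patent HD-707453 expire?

Base term: filing date + 15 years → 7 June 2006.
Interference Suspension Credit: +499 days → 19 October 2007.
Office Delay Adjustment: +56 days → 14 December 2007.
Marketing Approval Extension: 926 days (within the 1037-day cap) → +926 days → 27 June 2010.

2010-06-27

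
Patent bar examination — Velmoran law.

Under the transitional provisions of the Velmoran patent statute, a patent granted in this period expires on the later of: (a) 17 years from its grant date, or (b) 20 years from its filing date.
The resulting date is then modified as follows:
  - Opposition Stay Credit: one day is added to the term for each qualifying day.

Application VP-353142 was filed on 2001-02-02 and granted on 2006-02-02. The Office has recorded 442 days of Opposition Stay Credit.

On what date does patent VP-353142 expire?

April 19, 2024

(a) grant + 17 years → 2 February 2023.
(b) filing + 20 years → 2 February 2021.
Later of the two: 2 February 2023.
Opposition Stay Credit: +442 days → 19 April 2024.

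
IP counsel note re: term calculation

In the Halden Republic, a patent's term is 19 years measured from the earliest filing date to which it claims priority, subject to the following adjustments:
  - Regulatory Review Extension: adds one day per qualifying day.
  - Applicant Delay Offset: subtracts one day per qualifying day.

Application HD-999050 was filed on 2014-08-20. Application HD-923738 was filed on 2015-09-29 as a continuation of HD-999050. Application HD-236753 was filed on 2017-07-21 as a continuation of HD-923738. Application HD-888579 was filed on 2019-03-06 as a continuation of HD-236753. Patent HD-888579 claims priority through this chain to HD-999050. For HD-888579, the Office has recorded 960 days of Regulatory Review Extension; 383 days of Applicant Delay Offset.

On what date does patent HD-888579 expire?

Earliest priority filing: 20 August 2014.
Base term: 20 August 2014 + 19 years → 20 August 2033.
Regulatory Review Extension: +960 days → 6 April 2036.
Applicant Delay Offset: −383 days → 20 March 2035.

2035-03-20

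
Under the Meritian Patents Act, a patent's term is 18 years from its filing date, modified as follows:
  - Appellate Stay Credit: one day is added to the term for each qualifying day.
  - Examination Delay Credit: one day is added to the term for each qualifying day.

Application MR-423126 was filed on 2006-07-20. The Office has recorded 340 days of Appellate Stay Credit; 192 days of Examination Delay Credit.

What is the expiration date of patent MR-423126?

Base term: filing date + 18 years → 20 July 2024.
Appellate Stay Credit: +340 days → 25 June 2025.
Examination Delay Credit: +192 days → 3 January 2026.

2026-01-03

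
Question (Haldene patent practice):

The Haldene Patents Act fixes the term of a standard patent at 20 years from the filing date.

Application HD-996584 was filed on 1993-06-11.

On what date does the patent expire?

2013-06-11

Filing date + 20 years → 11 June 2013.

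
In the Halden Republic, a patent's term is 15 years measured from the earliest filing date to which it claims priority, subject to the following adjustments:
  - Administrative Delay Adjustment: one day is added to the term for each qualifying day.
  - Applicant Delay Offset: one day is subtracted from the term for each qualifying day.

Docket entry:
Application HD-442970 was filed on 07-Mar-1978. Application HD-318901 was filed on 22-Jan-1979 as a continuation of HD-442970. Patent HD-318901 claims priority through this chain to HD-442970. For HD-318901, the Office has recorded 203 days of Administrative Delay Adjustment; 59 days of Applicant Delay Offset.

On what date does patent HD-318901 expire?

Earliest priority filing: 7 March 1978.
Base term: 7 March 1978 + 15 years → 7 March 1993.
Administrative Delay Adjustment: +203 days → 26 September 1993.
Applicant Delay Offset: −59 days → 29 July 1993.

1993-07-29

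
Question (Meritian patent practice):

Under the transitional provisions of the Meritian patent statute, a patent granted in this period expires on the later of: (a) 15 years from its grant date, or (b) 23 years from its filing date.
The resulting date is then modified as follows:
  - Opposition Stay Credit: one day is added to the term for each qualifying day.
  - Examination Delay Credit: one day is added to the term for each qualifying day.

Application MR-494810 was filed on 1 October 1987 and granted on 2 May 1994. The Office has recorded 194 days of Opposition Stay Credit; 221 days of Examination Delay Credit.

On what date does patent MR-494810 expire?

(a) grant + 15 years → 2 May 2009.
(b) filing + 23 years → 1 October 2010.
Later of the two: 1 October 2010.
Opposition Stay Credit: +194 days → 13 April 2011.
Examination Delay Credit: +221 days → 20 November 2011.

2011-11-20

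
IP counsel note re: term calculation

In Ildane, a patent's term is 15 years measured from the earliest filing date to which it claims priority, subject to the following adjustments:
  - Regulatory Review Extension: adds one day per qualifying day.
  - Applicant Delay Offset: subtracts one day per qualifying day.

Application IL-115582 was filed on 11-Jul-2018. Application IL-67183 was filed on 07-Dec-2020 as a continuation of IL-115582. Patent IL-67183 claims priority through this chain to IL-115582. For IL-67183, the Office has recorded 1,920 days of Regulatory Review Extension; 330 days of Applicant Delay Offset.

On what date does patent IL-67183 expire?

2037-11-17

Earliest priority filing: 11 July 2018.
Base term: 11 July 2018 + 15 years → 11 July 2033.
Regulatory Review Extension: +1920 days → 13 October 2038.
Applicant Delay Offset: −330 days → 17 November 2037.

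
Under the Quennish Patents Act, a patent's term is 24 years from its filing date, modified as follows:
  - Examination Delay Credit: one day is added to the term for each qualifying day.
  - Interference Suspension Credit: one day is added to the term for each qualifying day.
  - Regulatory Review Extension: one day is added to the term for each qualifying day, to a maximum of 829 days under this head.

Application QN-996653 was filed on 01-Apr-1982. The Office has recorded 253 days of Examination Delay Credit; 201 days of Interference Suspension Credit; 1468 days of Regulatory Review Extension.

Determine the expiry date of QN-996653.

October 5, 2009

Base term: filing date + 24 years → 1 April 2006.
Examination Delay Credit: +253 days → 10 December 2006.
Interference Suspension Credit: +201 days → 29 June 2007.
Regulatory Review Extension: 1468 days claimed exceeds the 829-day cap, so +829 days → 5 October 2009.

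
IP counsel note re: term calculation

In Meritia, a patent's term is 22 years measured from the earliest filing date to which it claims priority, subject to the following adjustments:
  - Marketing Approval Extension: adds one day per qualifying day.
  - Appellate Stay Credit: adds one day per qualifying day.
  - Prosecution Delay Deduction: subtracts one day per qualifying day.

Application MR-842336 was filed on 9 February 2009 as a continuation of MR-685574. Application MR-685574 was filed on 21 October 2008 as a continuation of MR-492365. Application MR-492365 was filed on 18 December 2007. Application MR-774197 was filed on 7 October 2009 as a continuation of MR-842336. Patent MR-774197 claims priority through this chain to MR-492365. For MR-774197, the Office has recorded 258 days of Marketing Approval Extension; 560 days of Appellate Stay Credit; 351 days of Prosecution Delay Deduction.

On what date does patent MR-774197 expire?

Earliest priority filing: 18 December 2007.
Base term: 18 December 2007 + 22 years → 18 December 2029.
Marketing Approval Extension: +258 days → 2 September 2030.
Appellate Stay Credit: +560 days → 15 March 2032.
Prosecution Delay Deduction: −351 days → 30 March 2031.

March 30, 2031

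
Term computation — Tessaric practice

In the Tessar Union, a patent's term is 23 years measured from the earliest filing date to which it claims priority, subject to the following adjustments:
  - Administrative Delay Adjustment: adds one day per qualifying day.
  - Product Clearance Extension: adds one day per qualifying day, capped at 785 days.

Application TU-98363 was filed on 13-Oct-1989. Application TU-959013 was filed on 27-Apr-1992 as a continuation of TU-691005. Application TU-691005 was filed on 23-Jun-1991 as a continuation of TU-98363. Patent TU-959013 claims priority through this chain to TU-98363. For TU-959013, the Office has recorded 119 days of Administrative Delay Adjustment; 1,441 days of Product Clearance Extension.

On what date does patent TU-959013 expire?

April 5, 2015

Earliest priority filing: 13 October 1989.
Base term: 13 October 1989 + 23 years → 13 October 2012.
Administrative Delay Adjustment: +119 days → 9 February 2013.
Product Clearance Extension: 1441 days claimed exceeds the 785-day cap, so +785 days → 5 April 2015.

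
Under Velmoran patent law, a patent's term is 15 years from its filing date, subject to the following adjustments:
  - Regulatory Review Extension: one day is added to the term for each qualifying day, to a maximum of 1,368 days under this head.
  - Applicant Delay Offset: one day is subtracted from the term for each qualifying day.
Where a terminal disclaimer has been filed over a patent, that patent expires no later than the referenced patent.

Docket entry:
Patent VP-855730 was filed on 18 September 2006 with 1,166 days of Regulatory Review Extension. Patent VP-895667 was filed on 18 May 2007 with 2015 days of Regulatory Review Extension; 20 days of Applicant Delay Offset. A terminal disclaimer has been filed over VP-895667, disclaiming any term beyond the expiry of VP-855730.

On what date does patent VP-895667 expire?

2024-11-27

Natural term of VP-895667:
  Base: filing + 15 years → 18 May 2022.
  Regulatory Review Extension: 2015 days claimed exceeds the 1368-day cap, so +1368 days → 14 February 2026.
  Applicant Delay Offset: −20 days → 25 January 2026.
Expiry of referenced patent VP-855730:
  Base: filing + 15 years → 18 September 2021.
  Regulatory Review Extension: 1166 days (within the 1368-day cap) → +1166 days → 27 November 2024.
Terminal disclaimer: VP-895667 expires on the earlier of 25 January 2026 and 27 November 2024.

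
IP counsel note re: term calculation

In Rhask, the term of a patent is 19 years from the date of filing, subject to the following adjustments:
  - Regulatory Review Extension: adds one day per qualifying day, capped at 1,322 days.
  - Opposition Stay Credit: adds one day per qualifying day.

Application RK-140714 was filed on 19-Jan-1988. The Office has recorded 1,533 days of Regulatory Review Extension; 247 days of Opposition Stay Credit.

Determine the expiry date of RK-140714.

2011-05-07

Base term: filing date + 19 years → 19 January 2007.
Regulatory Review Extension: 1533 days claimed exceeds the 1322-day cap, so +1322 days → 2 September 2010.
Opposition Stay Credit: +247 days → 7 May 2011.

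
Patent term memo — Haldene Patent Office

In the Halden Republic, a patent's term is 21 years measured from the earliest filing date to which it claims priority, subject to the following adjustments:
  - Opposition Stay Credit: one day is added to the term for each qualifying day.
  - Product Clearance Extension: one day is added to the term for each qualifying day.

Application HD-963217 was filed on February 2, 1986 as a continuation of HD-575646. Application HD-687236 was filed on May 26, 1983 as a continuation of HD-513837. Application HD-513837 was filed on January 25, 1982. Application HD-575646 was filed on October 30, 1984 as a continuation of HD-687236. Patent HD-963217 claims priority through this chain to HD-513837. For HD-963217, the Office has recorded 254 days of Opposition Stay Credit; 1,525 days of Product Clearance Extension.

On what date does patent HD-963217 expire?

Earliest priority filing: 25 January 1982.
Base term: 25 January 1982 + 21 years → 25 January 2003.
Opposition Stay Credit: +254 days → 6 October 2003.
Product Clearance Extension: +1525 days → 9 December 2007.

2007-12-09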